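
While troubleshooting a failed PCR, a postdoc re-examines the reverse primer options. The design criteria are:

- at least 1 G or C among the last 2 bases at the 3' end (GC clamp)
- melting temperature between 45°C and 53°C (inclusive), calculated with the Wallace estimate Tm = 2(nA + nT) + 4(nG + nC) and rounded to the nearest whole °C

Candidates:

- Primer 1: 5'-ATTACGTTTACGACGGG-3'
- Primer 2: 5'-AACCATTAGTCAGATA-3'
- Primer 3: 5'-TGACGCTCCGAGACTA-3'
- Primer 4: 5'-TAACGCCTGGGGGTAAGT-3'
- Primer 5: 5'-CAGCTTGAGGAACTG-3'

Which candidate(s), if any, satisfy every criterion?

Primer 1 (17 nt, A=4 T=5 G=5 C=3): 3' end GG has 2 G/C ✓; Tm = 2·9 + 4·8 = 50°C ✓ — passes.
Primer 2 (16 nt, A=7 T=4 G=2 C=3): 3' end TA has 0 G/C, need ≥1 ✗; Tm = 2·11 + 4·5 = 42°C, outside 45–53°C ✗ — fails.
Primer 3 (16 nt, A=4 T=3 G=4 C=5): 3' end TA has 0 G/C, need ≥1 ✗; Tm = 2·7 + 4·9 = 50°C ✓ — fails.
Primer 4 (18 nt, A=4 T=4 G=7 C=3): 3' end GT has 1 G/C ✓; Tm = 2·8 + 4·10 = 56°C, outside 45–53°C ✗ — fails.
Primer 5 (15 nt, A=4 T=3 G=5 C=3): 3' end TG has 1 G/C ✓; Tm = 2·7 + 4·8 = 46°C ✓ — passes.

Primer 1 and Primer 5.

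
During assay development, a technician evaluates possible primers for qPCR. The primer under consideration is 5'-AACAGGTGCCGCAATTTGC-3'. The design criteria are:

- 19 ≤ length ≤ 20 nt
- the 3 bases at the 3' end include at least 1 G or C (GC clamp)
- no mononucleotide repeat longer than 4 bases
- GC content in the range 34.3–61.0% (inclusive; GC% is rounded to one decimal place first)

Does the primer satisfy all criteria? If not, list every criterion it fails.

Meets all criteria.

Base counts: A=5, T=4, G=5, C=5 (length 19).
length: length 19 ✓
GC clamp: 3' end TGC has 2 G/C ✓
homopolymer run: longest run = 3 ✓
GC content: GC 10/19 = 52.6% ✓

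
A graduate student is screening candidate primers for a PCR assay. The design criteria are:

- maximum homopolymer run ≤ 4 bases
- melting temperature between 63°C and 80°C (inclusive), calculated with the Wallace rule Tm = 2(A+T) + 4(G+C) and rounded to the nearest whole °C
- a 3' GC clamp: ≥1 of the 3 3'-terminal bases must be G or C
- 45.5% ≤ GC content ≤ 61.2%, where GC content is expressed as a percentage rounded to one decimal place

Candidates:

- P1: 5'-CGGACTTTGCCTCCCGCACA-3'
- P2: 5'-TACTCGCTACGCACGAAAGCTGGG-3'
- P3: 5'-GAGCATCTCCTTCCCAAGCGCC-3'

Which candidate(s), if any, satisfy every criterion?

P1 (20 nt, A=3 T=4 G=4 C=9): longest run = 3 ✓; Tm = 2·7 + 4·13 = 66°C ✓; 3' end ACA has 1 G/C ✓; GC 13/20 = 65.0%, outside 45.5–61.2% ✗ — fails.
P2 (24 nt, A=6 T=4 G=7 C=7): longest run = 3 ✓; Tm = 2·10 + 4·14 = 76°C ✓; 3' end GGG has 3 G/C ✓; GC 14/24 = 58.3% ✓ — passes.
P3 (22 nt, A=4 T=4 G=4 C=10): longest run = 3 ✓; Tm = 2·8 + 4·14 = 72°C ✓; 3' end GCC has 3 G/C ✓; GC 14/22 = 63.6%, outside 45.5–61.2% ✗ — fails.

P2 only.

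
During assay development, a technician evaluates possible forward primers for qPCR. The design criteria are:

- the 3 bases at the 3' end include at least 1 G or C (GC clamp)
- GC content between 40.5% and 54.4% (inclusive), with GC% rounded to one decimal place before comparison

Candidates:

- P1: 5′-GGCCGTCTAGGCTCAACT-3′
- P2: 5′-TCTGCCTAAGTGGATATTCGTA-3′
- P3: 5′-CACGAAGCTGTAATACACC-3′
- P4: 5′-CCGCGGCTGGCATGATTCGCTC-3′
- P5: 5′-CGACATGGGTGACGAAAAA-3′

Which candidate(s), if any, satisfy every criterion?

P2 and P3.

P1 (18 nt, A=3 T=4 G=5 C=6): 3' end ACT has 1 G/C ✓; GC 11/18 = 61.1%, outside 40.5–54.4% ✗ — fails.
P2 (22 nt, A=5 T=8 G=5 C=4): 3' end GTA has 1 G/C ✓; GC 9/22 = 40.9% ✓ — passes.
P3 (19 nt, A=7 T=3 G=3 C=6): 3' end ACC has 2 G/C ✓; GC 9/19 = 47.4% ✓ — passes.
P4 (22 nt, A=2 T=5 G=7 C=8): 3' end CTC has 2 G/C ✓; GC 15/22 = 68.2%, outside 40.5–54.4% ✗ — fails.
P5 (19 nt, A=8 T=2 G=6 C=3): 3' end AAA has 0 G/C, need ≥1 ✗; GC 9/19 = 47.4% ✓ — fails.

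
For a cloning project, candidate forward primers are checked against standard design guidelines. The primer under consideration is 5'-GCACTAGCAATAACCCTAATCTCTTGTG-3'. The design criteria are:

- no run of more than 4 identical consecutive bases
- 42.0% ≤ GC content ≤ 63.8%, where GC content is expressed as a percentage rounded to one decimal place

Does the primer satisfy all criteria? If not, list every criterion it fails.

Meets all criteria.

Base counts: A=8, T=8, G=4, C=8 (length 28).
homopolymer run: longest run = 3 ✓
GC content: GC 12/28 = 42.9% ✓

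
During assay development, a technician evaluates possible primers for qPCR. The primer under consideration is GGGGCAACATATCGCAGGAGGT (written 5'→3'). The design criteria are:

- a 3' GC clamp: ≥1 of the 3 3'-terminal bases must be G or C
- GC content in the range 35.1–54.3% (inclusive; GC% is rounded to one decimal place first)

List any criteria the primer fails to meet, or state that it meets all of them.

Base counts: A=6, T=3, G=9, C=4 (length 22).
GC clamp: 3' end GGT has 2 G/C ✓
GC content: GC 13/22 = 59.1%, outside 35.1–54.3% ✗

Fails: GC content.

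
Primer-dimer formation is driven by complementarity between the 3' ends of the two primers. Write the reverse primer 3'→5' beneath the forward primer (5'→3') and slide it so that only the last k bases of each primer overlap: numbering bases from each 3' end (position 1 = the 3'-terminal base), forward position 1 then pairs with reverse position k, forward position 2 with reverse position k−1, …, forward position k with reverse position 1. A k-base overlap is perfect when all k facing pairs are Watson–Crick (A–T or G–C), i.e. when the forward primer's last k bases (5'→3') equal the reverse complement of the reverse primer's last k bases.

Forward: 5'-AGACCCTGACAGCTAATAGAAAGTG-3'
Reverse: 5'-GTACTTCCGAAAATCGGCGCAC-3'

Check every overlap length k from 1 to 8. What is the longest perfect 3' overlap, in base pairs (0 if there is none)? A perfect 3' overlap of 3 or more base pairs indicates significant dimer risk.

Last 8 bases (5'→3') — forward …AGAAAGTG, reverse …CGGCGCAC.
Reverse complement of the reverse primer's last 8 bases: GTGCGCCG; its first k bases are the reverse complement of the reverse primer's last k bases, so a perfect k-base overlap needs the forward primer's last k bases to equal them.
Comparing (forward last k vs required): k=1: G vs G ✓; k=2: TG vs GT ✗; k=3: GTG vs GTG ✓; k=4: AGTG vs GTGC ✗; k=5: AAGTG vs GTGCG ✗; k=6: AAAGTG vs GTGCGC ✗; k=7: GAAAGTG vs GTGCGCC ✗; k=8: AGAAAGTG vs GTGCGCCG ✗.
Perfect overlaps at k = 1, 3; the largest is 3.

Longest perfect overlap: 3 complementary base pairs; significant dimer risk (threshold 3).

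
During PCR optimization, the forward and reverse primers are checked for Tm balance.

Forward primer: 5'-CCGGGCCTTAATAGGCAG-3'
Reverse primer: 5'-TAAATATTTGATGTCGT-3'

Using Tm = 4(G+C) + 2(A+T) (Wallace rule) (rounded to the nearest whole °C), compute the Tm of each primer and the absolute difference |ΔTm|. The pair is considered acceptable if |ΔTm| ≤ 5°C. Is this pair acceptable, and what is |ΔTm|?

|ΔTm| = 16°C; the pair is not acceptable.

Forward: A=4 T=3 G=6 C=5 → Tm = 2·7 + 4·11 = 58°C.
Reverse: A=5 T=8 G=3 C=1 → Tm = 2·13 + 4·4 = 42°C.
|ΔTm| = |58 − 42| = 16°C, > 5°C.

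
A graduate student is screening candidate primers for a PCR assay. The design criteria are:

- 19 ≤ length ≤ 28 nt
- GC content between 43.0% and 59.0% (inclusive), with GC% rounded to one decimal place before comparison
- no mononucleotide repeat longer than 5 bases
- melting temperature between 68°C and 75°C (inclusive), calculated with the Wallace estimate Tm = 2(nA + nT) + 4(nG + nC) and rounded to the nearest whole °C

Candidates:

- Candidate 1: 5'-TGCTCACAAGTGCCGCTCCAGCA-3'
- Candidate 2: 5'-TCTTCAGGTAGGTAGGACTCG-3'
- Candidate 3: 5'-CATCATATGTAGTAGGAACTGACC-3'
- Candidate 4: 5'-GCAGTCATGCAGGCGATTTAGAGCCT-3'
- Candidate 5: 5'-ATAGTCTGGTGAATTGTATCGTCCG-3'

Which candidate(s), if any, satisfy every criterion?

Candidate 5 only.

Candidate 1 (23 nt, A=5 T=4 G=5 C=9): length 23 ✓; GC 14/23 = 60.9%, outside 43.0–59.0% ✗; longest run = 2 ✓; Tm = 2·9 + 4·14 = 74°C ✓ — fails.
Candidate 2 (21 nt, A=4 T=6 G=7 C=4): length 21 ✓; GC 11/21 = 52.4% ✓; longest run = 2 ✓; Tm = 2·10 + 4·11 = 64°C, outside 68–75°C ✗ — fails.
Candidate 3 (24 nt, A=8 T=6 G=5 C=5): length 24 ✓; GC 10/24 = 41.7%, outside 43.0–59.0% ✗; longest run = 2 ✓; Tm = 2·14 + 4·10 = 68°C ✓ — fails.
Candidate 4 (26 nt, A=6 T=6 G=8 C=6): length 26 ✓; GC 14/26 = 53.8% ✓; longest run = 3 ✓; Tm = 2·12 + 4·14 = 80°C, outside 68–75°C ✗ — fails.
Candidate 5 (25 nt, A=5 T=9 G=7 C=4): length 25 ✓; GC 11/25 = 44.0% ✓; longest run = 2 ✓; Tm = 2·14 + 4·11 = 72°C ✓ — passes.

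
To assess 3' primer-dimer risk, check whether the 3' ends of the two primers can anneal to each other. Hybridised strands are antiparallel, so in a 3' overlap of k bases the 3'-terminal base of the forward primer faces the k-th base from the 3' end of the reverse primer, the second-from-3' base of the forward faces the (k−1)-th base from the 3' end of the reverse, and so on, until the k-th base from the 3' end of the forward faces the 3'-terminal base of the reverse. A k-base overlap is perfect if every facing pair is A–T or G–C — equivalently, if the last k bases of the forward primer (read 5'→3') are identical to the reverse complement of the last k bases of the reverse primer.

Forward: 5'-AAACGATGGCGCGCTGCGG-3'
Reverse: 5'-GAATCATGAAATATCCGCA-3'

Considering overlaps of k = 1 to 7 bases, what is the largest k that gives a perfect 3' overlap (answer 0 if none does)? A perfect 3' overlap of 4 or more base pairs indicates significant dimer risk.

Last 7 bases (5'→3') — forward …GCTGCGG, reverse …ATCCGCA.
Reverse complement of the reverse primer's last 7 bases: TGCGGAT; its first k bases are the reverse complement of the reverse primer's last k bases, so a perfect k-base overlap needs the forward primer's last k bases to equal them.
Comparing (forward last k vs required): k=1: G vs T ✗; k=2: GG vs TG ✗; k=3: CGG vs TGC ✗; k=4: GCGG vs TGCG ✗; k=5: TGCGG vs TGCGG ✓; k=6: CTGCGG vs TGCGGA ✗; k=7: GCTGCGG vs TGCGGAT ✗.
Only k = 5 is perfect, so the longest perfect 3' overlap is 5.

Longest perfect overlap: 5 complementary base pairs; significant dimer risk (threshold 4).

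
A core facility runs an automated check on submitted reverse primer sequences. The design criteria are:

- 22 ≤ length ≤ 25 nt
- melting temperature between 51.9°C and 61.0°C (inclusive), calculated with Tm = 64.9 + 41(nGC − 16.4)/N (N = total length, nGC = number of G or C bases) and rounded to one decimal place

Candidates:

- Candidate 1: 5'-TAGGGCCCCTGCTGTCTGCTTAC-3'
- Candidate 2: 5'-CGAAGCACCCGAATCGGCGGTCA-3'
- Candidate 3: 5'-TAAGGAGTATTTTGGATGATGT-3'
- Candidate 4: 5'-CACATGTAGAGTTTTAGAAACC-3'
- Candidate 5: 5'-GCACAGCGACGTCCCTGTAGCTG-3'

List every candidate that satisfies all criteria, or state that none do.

Candidate 1 only.

Candidate 1 (23 nt, A=2 T=7 G=6 C=8): length 23 ✓; Tm = 64.9 + 41·(14 − 16.4)/23 = 60.6°C ✓ — passes.
Candidate 2 (23 nt, A=6 T=2 G=7 C=8): length 23 ✓; Tm = 64.9 + 41·(15 − 16.4)/23 = 62.4°C, outside 51.9–61.0°C ✗ — fails.
Candidate 3 (22 nt, A=6 T=9 G=7 C=0): length 22 ✓; Tm = 64.9 + 41·(7 − 16.4)/22 = 47.4°C, outside 51.9–61.0°C ✗ — fails.
Candidate 4 (22 nt, A=8 T=6 G=4 C=4): length 22 ✓; Tm = 64.9 + 41·(8 − 16.4)/22 = 49.2°C, outside 51.9–61.0°C ✗ — fails.
Candidate 5 (23 nt, A=4 T=4 G=7 C=8): length 23 ✓; Tm = 64.9 + 41·(15 − 16.4)/23 = 62.4°C, outside 51.9–61.0°C ✗ — fails.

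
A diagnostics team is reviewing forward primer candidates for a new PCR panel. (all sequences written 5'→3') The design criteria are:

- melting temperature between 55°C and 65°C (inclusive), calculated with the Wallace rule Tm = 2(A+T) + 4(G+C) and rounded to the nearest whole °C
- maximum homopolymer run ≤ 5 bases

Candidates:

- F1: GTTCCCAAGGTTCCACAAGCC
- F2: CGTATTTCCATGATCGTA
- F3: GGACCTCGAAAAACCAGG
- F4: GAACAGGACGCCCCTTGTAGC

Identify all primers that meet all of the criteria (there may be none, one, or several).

F1 (21 nt, A=5 T=4 G=4 C=8): Tm = 2·9 + 4·12 = 66°C, outside 55–65°C ✗; longest run = 3 ✓ — fails.
F2 (18 nt, A=4 T=7 G=3 C=4): Tm = 2·11 + 4·7 = 50°C, outside 55–65°C ✗; longest run = 3 ✓ — fails.
F3 (18 nt, A=7 T=1 G=5 C=5): Tm = 2·8 + 4·10 = 56°C ✓; longest run = 5 ✓ — passes.
F4 (21 nt, A=5 T=3 G=6 C=7): Tm = 2·8 + 4·13 = 68°C, outside 55–65°C ✗; longest run = 4 ✓ — fails.

F3 only.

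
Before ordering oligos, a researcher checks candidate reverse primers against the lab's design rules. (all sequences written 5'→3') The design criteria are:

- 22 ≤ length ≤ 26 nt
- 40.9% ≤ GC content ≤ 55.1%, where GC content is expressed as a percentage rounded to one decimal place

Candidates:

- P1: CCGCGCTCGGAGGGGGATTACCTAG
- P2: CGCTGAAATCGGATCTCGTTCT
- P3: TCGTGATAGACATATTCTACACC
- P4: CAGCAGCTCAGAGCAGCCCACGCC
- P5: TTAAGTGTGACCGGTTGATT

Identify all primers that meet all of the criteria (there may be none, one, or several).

P2 only.

P1 (25 nt, A=4 T=4 G=10 C=7): length 25 ✓; GC 17/25 = 68.0%, outside 40.9–55.1% ✗ — fails.
P2 (22 nt, A=4 T=7 G=5 C=6): length 22 ✓; GC 11/22 = 50.0% ✓ — passes.
P3 (23 nt, A=7 T=7 G=3 C=6): length 23 ✓; GC 9/23 = 39.1%, outside 40.9–55.1% ✗ — fails.
P4 (24 nt, A=6 T=1 G=6 C=11): length 24 ✓; GC 17/24 = 70.8%, outside 40.9–55.1% ✗ — fails.
P5 (20 nt, A=4 T=8 G=6 C=2): length 20, outside 22–26 ✗; GC 8/20 = 40.0%, outside 40.9–55.1% ✗ — fails.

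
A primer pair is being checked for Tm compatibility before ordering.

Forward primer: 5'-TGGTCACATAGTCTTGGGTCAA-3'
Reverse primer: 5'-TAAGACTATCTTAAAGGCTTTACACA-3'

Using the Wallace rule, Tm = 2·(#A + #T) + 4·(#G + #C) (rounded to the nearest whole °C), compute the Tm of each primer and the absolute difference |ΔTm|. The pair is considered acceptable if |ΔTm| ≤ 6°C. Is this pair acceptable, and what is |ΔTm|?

Forward: A=5 T=7 G=6 C=4 → Tm = 2·12 + 4·10 = 64°C.
Reverse: A=10 T=8 G=3 C=5 → Tm = 2·18 + 4·8 = 68°C.
|ΔTm| = |64 − 68| = 4°C, ≤ 6°C.

|ΔTm| = 4°C; the pair is acceptable.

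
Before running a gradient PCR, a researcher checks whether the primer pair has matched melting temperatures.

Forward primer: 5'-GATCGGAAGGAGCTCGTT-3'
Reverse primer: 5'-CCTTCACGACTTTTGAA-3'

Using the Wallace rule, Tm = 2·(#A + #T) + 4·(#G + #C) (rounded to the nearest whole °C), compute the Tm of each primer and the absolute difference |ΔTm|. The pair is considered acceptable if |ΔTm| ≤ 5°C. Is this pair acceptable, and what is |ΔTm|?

Forward: A=4 T=4 G=7 C=3 → Tm = 2·8 + 4·10 = 56°C.
Reverse: A=4 T=6 G=2 C=5 → Tm = 2·10 + 4·7 = 48°C.
|ΔTm| = |56 − 48| = 8°C, > 5°C.

|ΔTm| = 8°C; the pair is not acceptable.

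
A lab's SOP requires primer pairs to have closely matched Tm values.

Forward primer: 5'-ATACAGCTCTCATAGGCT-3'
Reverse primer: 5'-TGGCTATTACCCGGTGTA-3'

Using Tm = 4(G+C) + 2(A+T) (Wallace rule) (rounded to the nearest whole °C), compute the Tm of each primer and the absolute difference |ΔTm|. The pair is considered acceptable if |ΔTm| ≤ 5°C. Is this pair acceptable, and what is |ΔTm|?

|ΔTm| = 2°C; the pair is acceptable.

Forward: A=5 T=5 G=3 C=5 → Tm = 2·10 + 4·8 = 52°C.
Reverse: A=3 T=6 G=5 C=4 → Tm = 2·9 + 4·9 = 54°C.
|ΔTm| = |52 − 54| = 2°C, ≤ 5°C.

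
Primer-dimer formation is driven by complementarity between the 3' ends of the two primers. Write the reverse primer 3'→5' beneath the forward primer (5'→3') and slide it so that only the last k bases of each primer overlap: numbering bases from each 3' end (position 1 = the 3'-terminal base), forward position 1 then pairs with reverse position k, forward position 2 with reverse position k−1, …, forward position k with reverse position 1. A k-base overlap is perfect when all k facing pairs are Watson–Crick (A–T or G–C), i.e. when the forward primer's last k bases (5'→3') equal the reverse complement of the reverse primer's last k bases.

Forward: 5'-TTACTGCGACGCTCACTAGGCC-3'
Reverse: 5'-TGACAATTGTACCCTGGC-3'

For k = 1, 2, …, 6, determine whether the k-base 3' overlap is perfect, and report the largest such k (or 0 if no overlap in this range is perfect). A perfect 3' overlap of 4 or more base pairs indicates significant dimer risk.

Longest perfect overlap: 3 complementary base pairs; below the dimer-risk threshold (threshold 4).

Last 6 bases (5'→3') — forward …TAGGCC, reverse …CCTGGC.
Reverse complement of the reverse primer's last 6 bases: GCCAGG; its first k bases are the reverse complement of the reverse primer's last k bases, so a perfect k-base overlap needs the forward primer's last k bases to equal them.
Comparing (forward last k vs required): k=1: C vs G ✗; k=2: CC vs GC ✗; k=3: GCC vs GCC ✓; k=4: GGCC vs GCCA ✗; k=5: AGGCC vs GCCAG ✗; k=6: TAGGCC vs GCCAGG ✗.
Only k = 3 is perfect, so the longest perfect 3' overlap is 3.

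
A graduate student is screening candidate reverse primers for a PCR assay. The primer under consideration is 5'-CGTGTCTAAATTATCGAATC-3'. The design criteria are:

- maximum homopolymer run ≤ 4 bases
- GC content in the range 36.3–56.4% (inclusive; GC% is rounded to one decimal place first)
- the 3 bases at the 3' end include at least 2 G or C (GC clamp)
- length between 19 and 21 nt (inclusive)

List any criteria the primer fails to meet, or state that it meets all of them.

Base counts: A=6, T=7, G=3, C=4 (length 20).
homopolymer run: longest run = 3 ✓
GC content: GC 7/20 = 35.0%, outside 36.3–56.4% ✗
GC clamp: 3' end ATC has 1 G/C, need ≥2 ✗
length: length 20 ✓

Fails: GC content, GC clamp.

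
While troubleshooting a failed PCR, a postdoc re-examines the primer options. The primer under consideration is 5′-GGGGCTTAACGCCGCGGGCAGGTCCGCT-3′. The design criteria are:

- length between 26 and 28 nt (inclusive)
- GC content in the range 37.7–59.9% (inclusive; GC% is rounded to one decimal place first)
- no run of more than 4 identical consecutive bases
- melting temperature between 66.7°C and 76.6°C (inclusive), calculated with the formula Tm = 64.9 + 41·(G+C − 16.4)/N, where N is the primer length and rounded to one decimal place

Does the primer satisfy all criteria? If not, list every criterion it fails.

Base counts: A=3, T=4, G=12, C=9 (length 28).
length: length 28 ✓
GC content: GC 21/28 = 75.0%, outside 37.7–59.9% ✗
homopolymer run: longest run = 4 ✓
Tm: Tm = 64.9 + 41·(21 − 16.4)/28 = 71.6°C ✓

Fails: GC content.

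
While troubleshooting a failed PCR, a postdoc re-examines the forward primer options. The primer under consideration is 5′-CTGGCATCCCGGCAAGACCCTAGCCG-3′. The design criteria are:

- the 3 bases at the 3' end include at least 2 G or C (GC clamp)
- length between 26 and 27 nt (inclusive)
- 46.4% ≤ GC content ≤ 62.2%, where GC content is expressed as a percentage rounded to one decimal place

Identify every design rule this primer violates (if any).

Fails: GC content.

Base counts: A=5, T=3, G=7, C=11 (length 26).
GC clamp: 3' end CCG has 3 G/C ✓
length: length 26 ✓
GC content: GC 18/26 = 69.2%, outside 46.4–62.2% ✗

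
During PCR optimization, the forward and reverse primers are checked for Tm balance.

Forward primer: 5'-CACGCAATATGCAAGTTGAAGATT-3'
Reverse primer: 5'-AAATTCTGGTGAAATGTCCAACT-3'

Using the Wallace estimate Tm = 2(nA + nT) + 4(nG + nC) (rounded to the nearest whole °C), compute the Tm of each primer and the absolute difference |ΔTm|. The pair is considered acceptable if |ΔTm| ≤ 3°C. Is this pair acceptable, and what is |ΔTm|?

Forward: A=9 T=6 G=5 C=4 → Tm = 2·15 + 4·9 = 66°C.
Reverse: A=8 T=7 G=4 C=4 → Tm = 2·15 + 4·8 = 62°C.
|ΔTm| = |66 − 62| = 4°C, > 3°C.

|ΔTm| = 4°C; the pair is not acceptable.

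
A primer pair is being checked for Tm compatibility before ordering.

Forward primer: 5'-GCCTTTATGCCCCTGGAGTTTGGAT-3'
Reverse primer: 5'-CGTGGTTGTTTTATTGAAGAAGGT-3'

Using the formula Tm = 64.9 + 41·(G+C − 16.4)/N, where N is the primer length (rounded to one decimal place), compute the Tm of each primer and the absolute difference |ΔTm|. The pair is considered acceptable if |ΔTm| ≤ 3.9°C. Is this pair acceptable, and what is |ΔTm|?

Forward: G+C = 13, N = 25 → Tm = 64.9 + 41·(13 − 16.4)/25 = 59.3°C.
Reverse: G+C = 9, N = 24 → Tm = 64.9 + 41·(9 − 16.4)/24 = 52.3°C.
|ΔTm| = |59.3 − 52.3| = 7.0°C, > 3.9°C.

|ΔTm| = 7.0°C; the pair is not acceptable.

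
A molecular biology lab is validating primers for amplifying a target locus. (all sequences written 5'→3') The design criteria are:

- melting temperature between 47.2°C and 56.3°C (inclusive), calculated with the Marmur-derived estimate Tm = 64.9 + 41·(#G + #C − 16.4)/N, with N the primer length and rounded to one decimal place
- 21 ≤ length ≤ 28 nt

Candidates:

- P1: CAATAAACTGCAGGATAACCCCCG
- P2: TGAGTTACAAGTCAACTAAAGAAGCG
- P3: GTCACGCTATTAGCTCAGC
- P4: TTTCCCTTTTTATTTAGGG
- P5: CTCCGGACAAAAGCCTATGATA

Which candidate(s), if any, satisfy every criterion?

P1 (24 nt, A=9 T=3 G=4 C=8): Tm = 64.9 + 41·(12 − 16.4)/24 = 57.4°C, outside 47.2–56.3°C ✗; length 24 ✓ — fails.
P2 (26 nt, A=11 T=5 G=6 C=4): Tm = 64.9 + 41·(10 − 16.4)/26 = 54.8°C ✓; length 26 ✓ — passes.
P3 (19 nt, A=4 T=5 G=4 C=6): Tm = 64.9 + 41·(10 − 16.4)/19 = 51.1°C ✓; length 19, outside 21–28 ✗ — fails.
P4 (19 nt, A=2 T=11 G=3 C=3): Tm = 64.9 + 41·(6 − 16.4)/19 = 42.5°C, outside 47.2–56.3°C ✗; length 19, outside 21–28 ✗ — fails.
P5 (22 nt, A=8 T=4 G=4 C=6): Tm = 64.9 + 41·(10 − 16.4)/22 = 53.0°C ✓; length 22 ✓ — passes.

P2 and P5.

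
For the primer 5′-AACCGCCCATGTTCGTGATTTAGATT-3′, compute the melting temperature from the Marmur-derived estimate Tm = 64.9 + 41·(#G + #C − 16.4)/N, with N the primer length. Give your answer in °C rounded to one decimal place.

Base counts: A=6, T=9, G=5, C=6; G+C = 11, N = 26.
Tm = 64.9 + 41·(11 − 16.4)/26 = 64.9 + -221.40/26 = 56.4°C.

56.4°C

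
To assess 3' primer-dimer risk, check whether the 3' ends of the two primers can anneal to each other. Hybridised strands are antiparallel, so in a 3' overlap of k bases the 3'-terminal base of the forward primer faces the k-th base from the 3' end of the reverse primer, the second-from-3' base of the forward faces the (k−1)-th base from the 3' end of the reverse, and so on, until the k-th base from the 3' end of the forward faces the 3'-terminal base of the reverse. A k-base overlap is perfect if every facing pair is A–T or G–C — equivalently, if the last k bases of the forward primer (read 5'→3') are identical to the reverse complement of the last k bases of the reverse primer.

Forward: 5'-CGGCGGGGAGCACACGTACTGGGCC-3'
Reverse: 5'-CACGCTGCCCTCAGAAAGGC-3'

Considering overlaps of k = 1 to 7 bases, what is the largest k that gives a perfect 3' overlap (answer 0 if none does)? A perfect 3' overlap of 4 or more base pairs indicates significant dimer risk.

Last 7 bases (5'→3') — forward …CTGGGCC, reverse …GAAAGGC.
Reverse complement of the reverse primer's last 7 bases: GCCTTTC; its first k bases are the reverse complement of the reverse primer's last k bases, so a perfect k-base overlap needs the forward primer's last k bases to equal them.
Comparing (forward last k vs required): k=1: C vs G ✗; k=2: CC vs GC ✗; k=3: GCC vs GCC ✓; k=4: GGCC vs GCCT ✗; k=5: GGGCC vs GCCTT ✗; k=6: TGGGCC vs GCCTTT ✗; k=7: CTGGGCC vs GCCTTTC ✗.
Only k = 3 is perfect, so the longest perfect 3' overlap is 3.

Longest perfect overlap: 3 complementary base pairs; below the dimer-risk threshold (threshold 4).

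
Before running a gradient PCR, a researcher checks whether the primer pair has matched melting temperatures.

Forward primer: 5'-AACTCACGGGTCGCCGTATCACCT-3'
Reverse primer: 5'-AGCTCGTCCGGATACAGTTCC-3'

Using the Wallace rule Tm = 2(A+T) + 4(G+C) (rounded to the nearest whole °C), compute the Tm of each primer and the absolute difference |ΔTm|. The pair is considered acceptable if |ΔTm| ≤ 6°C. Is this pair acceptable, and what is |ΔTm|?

|ΔTm| = 10°C; the pair is not acceptable.

Forward: A=5 T=5 G=5 C=9 → Tm = 2·10 + 4·14 = 76°C.
Reverse: A=4 T=5 G=5 C=7 → Tm = 2·9 + 4·12 = 66°C.
|ΔTm| = |76 − 66| = 10°C, > 6°C.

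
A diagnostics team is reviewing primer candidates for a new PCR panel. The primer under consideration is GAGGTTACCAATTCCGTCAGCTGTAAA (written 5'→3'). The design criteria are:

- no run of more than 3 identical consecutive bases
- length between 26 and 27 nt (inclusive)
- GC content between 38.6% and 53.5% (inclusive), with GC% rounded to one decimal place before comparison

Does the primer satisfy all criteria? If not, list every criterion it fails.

Meets all criteria.

Base counts: A=8, T=7, G=6, C=6 (length 27).
homopolymer run: longest run = 3 ✓
length: length 27 ✓
GC content: GC 12/27 = 44.4% ✓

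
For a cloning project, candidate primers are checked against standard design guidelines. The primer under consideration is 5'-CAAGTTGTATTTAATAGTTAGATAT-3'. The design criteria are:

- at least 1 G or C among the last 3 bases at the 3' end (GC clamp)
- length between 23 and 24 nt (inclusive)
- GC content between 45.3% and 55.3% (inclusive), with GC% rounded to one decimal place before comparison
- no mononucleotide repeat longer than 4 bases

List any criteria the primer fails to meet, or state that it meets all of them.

Base counts: A=9, T=11, G=4, C=1 (length 25).
GC clamp: 3' end TAT has 0 G/C, need ≥1 ✗
length: length 25, outside 23–24 ✗
GC content: GC 5/25 = 20.0%, outside 45.3–55.3% ✗
homopolymer run: longest run = 3 ✓

Fails: GC clamp, length, GC content.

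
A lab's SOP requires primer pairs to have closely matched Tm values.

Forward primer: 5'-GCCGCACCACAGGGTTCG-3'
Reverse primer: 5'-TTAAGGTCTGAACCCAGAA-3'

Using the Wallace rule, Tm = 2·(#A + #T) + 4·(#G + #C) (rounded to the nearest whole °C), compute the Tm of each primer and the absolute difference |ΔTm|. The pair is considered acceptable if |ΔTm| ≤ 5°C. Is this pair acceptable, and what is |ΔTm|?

Forward: A=3 T=2 G=6 C=7 → Tm = 2·5 + 4·13 = 62°C.
Reverse: A=7 T=4 G=4 C=4 → Tm = 2·11 + 4·8 = 54°C.
|ΔTm| = |62 − 54| = 8°C, > 5°C.

|ΔTm| = 8°C; the pair is not acceptable.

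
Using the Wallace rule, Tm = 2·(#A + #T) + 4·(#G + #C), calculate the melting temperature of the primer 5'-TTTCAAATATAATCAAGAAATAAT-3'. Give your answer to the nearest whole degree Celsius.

54°C

Base counts: A=13, T=8, G=1, C=2 (length 24).
Tm = 2·(13+8) + 4·(1+2) = 2·21 + 4·3 = 42 + 12 = 54°C.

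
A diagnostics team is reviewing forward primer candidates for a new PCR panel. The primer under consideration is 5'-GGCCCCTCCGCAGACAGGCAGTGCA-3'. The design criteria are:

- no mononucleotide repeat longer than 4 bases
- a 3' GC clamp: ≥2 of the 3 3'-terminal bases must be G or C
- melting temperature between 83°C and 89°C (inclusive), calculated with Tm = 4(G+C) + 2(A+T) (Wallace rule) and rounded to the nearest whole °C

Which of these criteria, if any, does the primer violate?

Base counts: A=5, T=2, G=8, C=10 (length 25).
homopolymer run: longest run = 4 ✓
GC clamp: 3' end GCA has 2 G/C ✓
Tm: Tm = 2·7 + 4·18 = 86°C ✓

Meets all criteria.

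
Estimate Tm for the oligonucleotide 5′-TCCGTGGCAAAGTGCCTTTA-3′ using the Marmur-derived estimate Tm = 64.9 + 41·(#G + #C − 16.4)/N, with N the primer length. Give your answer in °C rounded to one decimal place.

51.8°C

Base counts: A=4, T=6, G=5, C=5; G+C = 10, N = 20.
Tm = 64.9 + 41·(10 − 16.4)/20 = 64.9 + -262.40/20 = 51.8°C.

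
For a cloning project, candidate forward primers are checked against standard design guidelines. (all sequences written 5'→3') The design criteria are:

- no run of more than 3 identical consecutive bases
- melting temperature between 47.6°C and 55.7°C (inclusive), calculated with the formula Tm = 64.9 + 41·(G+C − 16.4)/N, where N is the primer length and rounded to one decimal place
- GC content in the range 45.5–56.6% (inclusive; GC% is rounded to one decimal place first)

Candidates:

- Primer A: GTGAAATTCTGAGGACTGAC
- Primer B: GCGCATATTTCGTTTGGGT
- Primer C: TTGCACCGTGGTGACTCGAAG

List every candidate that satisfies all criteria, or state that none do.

Primer A (20 nt, A=6 T=5 G=6 C=3): longest run = 3 ✓; Tm = 64.9 + 41·(9 − 16.4)/20 = 49.7°C ✓; GC 9/20 = 45.0%, outside 45.5–56.6% ✗ — fails.
Primer B (19 nt, A=2 T=8 G=6 C=3): longest run = 3 ✓; Tm = 64.9 + 41·(9 − 16.4)/19 = 48.9°C ✓; GC 9/19 = 47.4% ✓ — passes.
Primer C (21 nt, A=4 T=5 G=7 C=5): longest run = 2 ✓; Tm = 64.9 + 41·(12 − 16.4)/21 = 56.3°C, outside 47.6–55.7°C ✗; GC 12/21 = 57.1%, outside 45.5–56.6% ✗ — fails.

Primer B only.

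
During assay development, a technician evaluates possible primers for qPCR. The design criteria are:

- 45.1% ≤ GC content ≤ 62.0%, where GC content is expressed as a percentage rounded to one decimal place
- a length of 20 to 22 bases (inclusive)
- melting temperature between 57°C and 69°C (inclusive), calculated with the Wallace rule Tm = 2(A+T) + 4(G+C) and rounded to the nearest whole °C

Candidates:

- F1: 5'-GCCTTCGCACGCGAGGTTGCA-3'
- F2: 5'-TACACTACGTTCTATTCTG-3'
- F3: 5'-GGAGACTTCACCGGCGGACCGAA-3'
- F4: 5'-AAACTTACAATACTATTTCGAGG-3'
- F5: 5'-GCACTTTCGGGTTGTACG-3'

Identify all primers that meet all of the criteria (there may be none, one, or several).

None of the candidates satisfy all criteria.

F1 (21 nt, A=3 T=4 G=7 C=7): GC 14/21 = 66.7%, outside 45.1–62.0% ✗; length 21 ✓; Tm = 2·7 + 4·14 = 70°C, outside 57–69°C ✗ — fails.
F2 (19 nt, A=4 T=8 G=2 C=5): GC 7/19 = 36.8%, outside 45.1–62.0% ✗; length 19, outside 20–22 ✗; Tm = 2·12 + 4·7 = 52°C, outside 57–69°C ✗ — fails.
F3 (23 nt, A=6 T=2 G=8 C=7): GC 15/23 = 65.2%, outside 45.1–62.0% ✗; length 23, outside 20–22 ✗; Tm = 2·8 + 4·15 = 76°C, outside 57–69°C ✗ — fails.
F4 (23 nt, A=9 T=7 G=3 C=4): GC 7/23 = 30.4%, outside 45.1–62.0% ✗; length 23, outside 20–22 ✗; Tm = 2·16 + 4·7 = 60°C ✓ — fails.
F5 (18 nt, A=2 T=6 G=6 C=4): GC 10/18 = 55.6% ✓; length 18, outside 20–22 ✗; Tm = 2·8 + 4·10 = 56°C, outside 57–69°C ✗ — fails.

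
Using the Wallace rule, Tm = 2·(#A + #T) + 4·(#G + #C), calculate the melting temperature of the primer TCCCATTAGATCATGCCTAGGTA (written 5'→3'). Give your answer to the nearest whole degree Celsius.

66°C

Base counts: A=6, T=7, G=4, C=6 (length 23).
Tm = 2·(6+7) + 4·(4+6) = 2·13 + 4·10 = 26 + 40 = 66°C.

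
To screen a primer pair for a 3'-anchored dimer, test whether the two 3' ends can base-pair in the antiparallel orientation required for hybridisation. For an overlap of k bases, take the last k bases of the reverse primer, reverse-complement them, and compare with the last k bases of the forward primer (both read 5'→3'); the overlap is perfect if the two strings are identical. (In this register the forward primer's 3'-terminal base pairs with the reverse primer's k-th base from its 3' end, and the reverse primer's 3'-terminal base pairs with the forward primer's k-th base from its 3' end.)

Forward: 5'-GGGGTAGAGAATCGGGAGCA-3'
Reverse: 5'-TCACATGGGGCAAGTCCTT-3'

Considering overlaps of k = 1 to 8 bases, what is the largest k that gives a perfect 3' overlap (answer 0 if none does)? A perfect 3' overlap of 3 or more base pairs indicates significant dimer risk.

Last 8 bases (5'→3') — forward …CGGGAGCA, reverse …AAGTCCTT.
Reverse complement of the reverse primer's last 8 bases: AAGGACTT; its first k bases are the reverse complement of the reverse primer's last k bases, so a perfect k-base overlap needs the forward primer's last k bases to equal them.
Comparing (forward last k vs required): k=1: A vs A ✓; k=2: CA vs AA ✗; k=3: GCA vs AAG ✗; k=4: AGCA vs AAGG ✗; k=5: GAGCA vs AAGGA ✗; k=6: GGAGCA vs AAGGAC ✗; k=7: GGGAGCA vs AAGGACT ✗; k=8: CGGGAGCA vs AAGGACTT ✗.
Only k = 1 is perfect, so the longest perfect 3' overlap is 1.

Longest perfect overlap: 1 complementary base pair; below the dimer-risk threshold (threshold 3).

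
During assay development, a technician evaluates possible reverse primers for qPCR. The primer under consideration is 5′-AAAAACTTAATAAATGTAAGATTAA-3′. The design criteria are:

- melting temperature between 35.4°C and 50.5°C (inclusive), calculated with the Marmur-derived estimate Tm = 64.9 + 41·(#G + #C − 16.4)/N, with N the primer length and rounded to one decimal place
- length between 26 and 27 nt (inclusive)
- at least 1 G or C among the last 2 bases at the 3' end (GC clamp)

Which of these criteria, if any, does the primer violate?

Base counts: A=15, T=7, G=2, C=1 (length 25).
Tm: Tm = 64.9 + 41·(3 − 16.4)/25 = 42.9°C ✓
length: length 25, outside 26–27 ✗
GC clamp: 3' end AA has 0 G/C, need ≥1 ✗

Fails: length, GC clamp.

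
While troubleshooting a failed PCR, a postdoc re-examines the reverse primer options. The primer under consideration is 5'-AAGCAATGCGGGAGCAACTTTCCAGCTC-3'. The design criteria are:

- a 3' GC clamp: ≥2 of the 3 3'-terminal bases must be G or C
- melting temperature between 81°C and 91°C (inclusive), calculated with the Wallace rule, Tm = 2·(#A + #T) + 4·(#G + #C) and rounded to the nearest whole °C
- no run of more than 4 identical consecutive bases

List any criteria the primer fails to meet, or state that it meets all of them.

Meets all criteria.

Base counts: A=8, T=5, G=7, C=8 (length 28).
GC clamp: 3' end CTC has 2 G/C ✓
Tm: Tm = 2·13 + 4·15 = 86°C ✓
homopolymer run: longest run = 3 ✓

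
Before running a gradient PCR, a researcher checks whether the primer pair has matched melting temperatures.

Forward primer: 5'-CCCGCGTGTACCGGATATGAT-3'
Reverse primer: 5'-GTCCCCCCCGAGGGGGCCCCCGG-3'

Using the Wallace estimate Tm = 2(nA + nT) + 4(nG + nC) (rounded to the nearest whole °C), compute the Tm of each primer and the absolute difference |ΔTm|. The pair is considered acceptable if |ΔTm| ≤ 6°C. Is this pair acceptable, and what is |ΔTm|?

Forward: A=4 T=5 G=6 C=6 → Tm = 2·9 + 4·12 = 66°C.
Reverse: A=1 T=1 G=9 C=12 → Tm = 2·2 + 4·21 = 88°C.
|ΔTm| = |66 − 88| = 22°C, > 6°C.

|ΔTm| = 22°C; the pair is not acceptable.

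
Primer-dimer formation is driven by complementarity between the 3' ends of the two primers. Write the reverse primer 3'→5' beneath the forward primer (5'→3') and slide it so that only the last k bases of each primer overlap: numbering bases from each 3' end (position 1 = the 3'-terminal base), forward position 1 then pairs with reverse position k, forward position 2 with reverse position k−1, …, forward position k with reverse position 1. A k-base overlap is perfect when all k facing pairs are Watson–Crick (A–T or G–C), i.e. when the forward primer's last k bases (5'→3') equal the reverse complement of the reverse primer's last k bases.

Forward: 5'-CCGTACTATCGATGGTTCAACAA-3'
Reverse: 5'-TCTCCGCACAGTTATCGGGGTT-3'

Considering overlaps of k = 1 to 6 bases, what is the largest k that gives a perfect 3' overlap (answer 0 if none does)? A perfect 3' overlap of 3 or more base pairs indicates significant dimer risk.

Last 6 bases (5'→3') — forward …CAACAA, reverse …GGGGTT.
Reverse complement of the reverse primer's last 6 bases: AACCCC; its first k bases are the reverse complement of the reverse primer's last k bases, so a perfect k-base overlap needs the forward primer's last k bases to equal them.
Comparing (forward last k vs required): k=1: A vs A ✓; k=2: AA vs AA ✓; k=3: CAA vs AAC ✗; k=4: ACAA vs AACC ✗; k=5: AACAA vs AACCC ✗; k=6: CAACAA vs AACCCC ✗.
Perfect overlaps at k = 1, 2; the largest is 2.

Longest perfect overlap: 2 complementary base pairs; below the dimer-risk threshold (threshold 3).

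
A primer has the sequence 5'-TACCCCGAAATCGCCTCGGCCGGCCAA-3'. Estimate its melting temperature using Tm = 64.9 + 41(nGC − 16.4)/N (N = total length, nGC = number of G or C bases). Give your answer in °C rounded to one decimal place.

Base counts: A=6, T=3, G=6, C=12; G+C = 18, N = 27.
Tm = 64.9 + 41·(18 − 16.4)/27 = 64.9 + 65.60/27 = 67.3°C.

67.3°C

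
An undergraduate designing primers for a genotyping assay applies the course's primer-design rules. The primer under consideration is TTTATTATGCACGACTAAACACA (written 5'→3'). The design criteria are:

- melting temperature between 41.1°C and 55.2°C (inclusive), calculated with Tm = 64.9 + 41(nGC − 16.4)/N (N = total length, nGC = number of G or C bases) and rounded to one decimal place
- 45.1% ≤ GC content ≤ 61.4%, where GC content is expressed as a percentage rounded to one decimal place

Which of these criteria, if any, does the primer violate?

Fails: GC content.

Base counts: A=9, T=7, G=2, C=5 (length 23).
Tm: Tm = 64.9 + 41·(7 − 16.4)/23 = 48.1°C ✓
GC content: GC 7/23 = 30.4%, outside 45.1–61.4% ✗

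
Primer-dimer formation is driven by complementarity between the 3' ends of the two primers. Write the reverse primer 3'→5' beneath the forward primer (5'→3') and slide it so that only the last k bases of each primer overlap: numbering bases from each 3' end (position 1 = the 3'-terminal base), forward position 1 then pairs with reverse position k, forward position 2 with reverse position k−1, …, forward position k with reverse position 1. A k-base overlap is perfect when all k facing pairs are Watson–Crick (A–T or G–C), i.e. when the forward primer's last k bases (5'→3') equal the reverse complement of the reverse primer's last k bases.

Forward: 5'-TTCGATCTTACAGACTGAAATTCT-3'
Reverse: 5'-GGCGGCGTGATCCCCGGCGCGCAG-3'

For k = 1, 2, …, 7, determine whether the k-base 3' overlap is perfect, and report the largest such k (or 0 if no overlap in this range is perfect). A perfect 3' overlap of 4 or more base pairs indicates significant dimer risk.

Longest perfect overlap: 2 complementary base pairs; below the dimer-risk threshold (threshold 4).

Last 7 bases (5'→3') — forward …AAATTCT, reverse …CGCGCAG.
Reverse complement of the reverse primer's last 7 bases: CTGCGCG; its first k bases are the reverse complement of the reverse primer's last k bases, so a perfect k-base overlap needs the forward primer's last k bases to equal them.
Comparing (forward last k vs required): k=1: T vs C ✗; k=2: CT vs CT ✓; k=3: TCT vs CTG ✗; k=4: TTCT vs CTGC ✗; k=5: ATTCT vs CTGCG ✗; k=6: AATTCT vs CTGCGC ✗; k=7: AAATTCT vs CTGCGCG ✗.
Only k = 2 is perfect, so the longest perfect 3' overlap is 2.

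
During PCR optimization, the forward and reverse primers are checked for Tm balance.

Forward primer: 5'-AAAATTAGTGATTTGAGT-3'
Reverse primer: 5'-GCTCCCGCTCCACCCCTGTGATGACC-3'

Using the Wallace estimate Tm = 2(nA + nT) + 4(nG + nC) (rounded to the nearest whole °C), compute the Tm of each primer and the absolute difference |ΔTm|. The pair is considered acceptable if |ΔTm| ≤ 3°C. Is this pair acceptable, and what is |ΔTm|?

Forward: A=7 T=7 G=4 C=0 → Tm = 2·14 + 4·4 = 44°C.
Reverse: A=3 T=5 G=5 C=13 → Tm = 2·8 + 4·18 = 88°C.
|ΔTm| = |44 − 88| = 44°C, > 3°C.

|ΔTm| = 44°C; the pair is not acceptable.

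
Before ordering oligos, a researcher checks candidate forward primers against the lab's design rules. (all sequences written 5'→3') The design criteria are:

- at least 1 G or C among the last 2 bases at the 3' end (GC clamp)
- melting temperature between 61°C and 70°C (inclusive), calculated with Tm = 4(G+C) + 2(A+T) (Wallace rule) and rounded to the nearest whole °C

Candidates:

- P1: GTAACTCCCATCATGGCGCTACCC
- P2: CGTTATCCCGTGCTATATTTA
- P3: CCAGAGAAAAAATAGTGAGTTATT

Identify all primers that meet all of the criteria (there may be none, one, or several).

P1 (24 nt, A=5 T=5 G=4 C=10): 3' end CC has 2 G/C ✓; Tm = 2·10 + 4·14 = 76°C, outside 61–70°C ✗ — fails.
P2 (21 nt, A=4 T=9 G=3 C=5): 3' end TA has 0 G/C, need ≥1 ✗; Tm = 2·13 + 4·8 = 58°C, outside 61–70°C ✗ — fails.
P3 (24 nt, A=11 T=6 G=5 C=2): 3' end TT has 0 G/C, need ≥1 ✗; Tm = 2·17 + 4·7 = 62°C ✓ — fails.

None of the candidates satisfy all criteria.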